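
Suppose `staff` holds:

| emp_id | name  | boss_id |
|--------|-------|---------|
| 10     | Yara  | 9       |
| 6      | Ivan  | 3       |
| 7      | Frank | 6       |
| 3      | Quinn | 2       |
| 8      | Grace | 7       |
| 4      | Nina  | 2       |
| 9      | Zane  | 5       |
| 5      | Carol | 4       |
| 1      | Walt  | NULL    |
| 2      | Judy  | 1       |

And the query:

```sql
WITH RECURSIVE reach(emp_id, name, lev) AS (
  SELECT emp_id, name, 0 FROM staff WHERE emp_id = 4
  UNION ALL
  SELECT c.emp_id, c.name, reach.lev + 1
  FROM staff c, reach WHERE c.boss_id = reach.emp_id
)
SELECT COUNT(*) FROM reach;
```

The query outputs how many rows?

Base: emp_id=4 (Nina) at lev 0.
Iteration 1: rows with boss_id in {4} -> Carol (id 5, lev 1).
Iteration 2: rows with boss_id in {5} -> Zane (id 9, lev 2).
Iteration 3: rows with boss_id in {9} -> Yara (id 10, lev 3).
Iteration 4: no rows with boss_id in {10}; recursion stops.
Total rows emitted: 4.

4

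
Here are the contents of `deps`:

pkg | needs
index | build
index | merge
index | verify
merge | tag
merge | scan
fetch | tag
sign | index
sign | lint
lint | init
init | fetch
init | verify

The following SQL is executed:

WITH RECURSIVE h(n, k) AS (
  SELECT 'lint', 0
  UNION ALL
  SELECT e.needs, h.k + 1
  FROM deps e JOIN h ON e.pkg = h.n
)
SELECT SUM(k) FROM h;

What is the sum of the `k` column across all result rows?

8

Base: (lint, k=0).
Iteration 1: edges from {lint} -> (init, k=1).
Iteration 2: edges from {init} -> (fetch, k=2), (verify, k=2).
Iteration 3: edges from {fetch,verify} -> (tag, k=3).
Iteration 4: no outgoing edges from {tag}; recursion stops.
SUM(k) = 0 + 1 + 2 + 2 + 3 = 8.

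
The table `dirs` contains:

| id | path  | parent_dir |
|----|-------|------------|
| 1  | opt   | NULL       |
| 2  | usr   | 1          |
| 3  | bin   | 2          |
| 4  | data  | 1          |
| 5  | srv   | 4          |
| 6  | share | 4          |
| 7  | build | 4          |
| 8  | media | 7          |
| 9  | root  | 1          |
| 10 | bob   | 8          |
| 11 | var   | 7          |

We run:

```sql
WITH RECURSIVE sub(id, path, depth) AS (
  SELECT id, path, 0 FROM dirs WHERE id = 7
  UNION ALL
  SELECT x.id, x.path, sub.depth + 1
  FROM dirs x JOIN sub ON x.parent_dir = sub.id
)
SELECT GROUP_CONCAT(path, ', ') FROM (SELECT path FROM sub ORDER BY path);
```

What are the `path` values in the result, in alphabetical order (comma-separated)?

Base: id=7 (build) at depth 0.
Iteration 1: rows with parent_dir in {7} -> media (id 8, depth 1), var (id 11, depth 1).
Iteration 2: rows with parent_dir in {8,11} -> bob (id 10, depth 2).
Iteration 3: no rows with parent_dir in {10}; recursion stops.

bob, build, media, var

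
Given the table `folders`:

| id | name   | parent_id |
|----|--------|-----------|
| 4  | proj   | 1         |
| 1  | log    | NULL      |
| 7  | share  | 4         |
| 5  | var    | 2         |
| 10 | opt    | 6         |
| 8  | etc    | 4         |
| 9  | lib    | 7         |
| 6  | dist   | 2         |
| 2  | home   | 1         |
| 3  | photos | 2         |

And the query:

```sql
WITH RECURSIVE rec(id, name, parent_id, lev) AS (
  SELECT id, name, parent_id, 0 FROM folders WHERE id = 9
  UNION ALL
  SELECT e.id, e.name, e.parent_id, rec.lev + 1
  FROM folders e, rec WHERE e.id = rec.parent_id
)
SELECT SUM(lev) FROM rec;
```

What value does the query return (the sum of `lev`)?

6

Base: id=9 (lib), parent_id=7, lev 0.
Iteration 1: join on id=7 -> share (id 7, parent_id=4, lev 1).
Iteration 2: join on id=4 -> proj (id 4, parent_id=1, lev 2).
Iteration 3: join on id=1 -> log (id 1, parent_id=NULL, lev 3).
Iteration 4: parent_id is NULL; no match; recursion stops.
SUM(lev) = 0 + 1 + 2 + 3 = 6.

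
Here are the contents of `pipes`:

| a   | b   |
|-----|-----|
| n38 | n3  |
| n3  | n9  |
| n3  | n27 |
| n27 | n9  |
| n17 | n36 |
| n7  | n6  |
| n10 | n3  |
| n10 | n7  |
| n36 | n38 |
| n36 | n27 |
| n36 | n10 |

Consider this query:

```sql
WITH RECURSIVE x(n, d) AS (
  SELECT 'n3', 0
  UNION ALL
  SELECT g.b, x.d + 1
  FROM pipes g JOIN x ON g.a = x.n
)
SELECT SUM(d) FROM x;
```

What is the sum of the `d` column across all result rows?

Base: (n3, d=0).
Iteration 1: edges from {n3} -> (n27, d=1), (n9, d=1).
Iteration 2: edges from {n27,n9} -> (n9, d=2).
Iteration 3: no outgoing edges from {n9}; recursion stops.
SUM(d) = 0 + 1 + 1 + 2 = 4.

4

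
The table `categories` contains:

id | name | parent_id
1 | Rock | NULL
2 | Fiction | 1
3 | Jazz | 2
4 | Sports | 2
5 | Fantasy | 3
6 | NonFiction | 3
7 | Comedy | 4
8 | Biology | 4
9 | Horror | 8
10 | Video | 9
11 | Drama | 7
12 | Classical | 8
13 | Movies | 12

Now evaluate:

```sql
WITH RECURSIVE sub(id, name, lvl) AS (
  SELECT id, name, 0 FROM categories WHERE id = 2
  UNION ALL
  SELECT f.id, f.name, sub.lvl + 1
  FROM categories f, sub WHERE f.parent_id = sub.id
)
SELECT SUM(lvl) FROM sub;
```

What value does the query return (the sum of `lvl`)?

Base: id=2 (Fiction) at lvl 0.
Iteration 1: rows with parent_id in {2} -> Jazz (id 3, lvl 1), Sports (id 4, lvl 1).
Iteration 2: rows with parent_id in {3,4} -> Fantasy (id 5, lvl 2), NonFiction (id 6, lvl 2), Comedy (id 7, lvl 2), Biology (id 8, lvl 2).
Iteration 3: rows with parent_id in {5,6,7,8} -> Horror (id 9, lvl 3), Drama (id 11, lvl 3), Classical (id 12, lvl 3).
Iteration 4: rows with parent_id in {9,11,12} -> Video (id 10, lvl 4), Movies (id 13, lvl 4).
Iteration 5: no rows with parent_id in {10,13}; recursion stops.
SUM(lvl) = 0 + 1 + 1 + 2 + 2 + 2 + 2 + 3 + 3 + 3 + 4 + 4 = 27.

27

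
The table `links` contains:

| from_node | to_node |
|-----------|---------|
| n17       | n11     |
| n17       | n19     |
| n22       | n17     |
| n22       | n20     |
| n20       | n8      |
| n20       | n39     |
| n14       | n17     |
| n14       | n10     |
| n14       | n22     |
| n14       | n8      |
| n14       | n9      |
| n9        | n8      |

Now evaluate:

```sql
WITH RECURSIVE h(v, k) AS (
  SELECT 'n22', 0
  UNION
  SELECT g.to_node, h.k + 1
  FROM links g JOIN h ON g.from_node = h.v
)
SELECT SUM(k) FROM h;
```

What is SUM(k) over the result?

10

Base: (n22, k=0).
Iteration 1: edges from {n22} -> (n17, k=1), (n20, k=1).
Iteration 2: edges from {n17,n20} -> (n11, k=2), (n19, k=2), (n39, k=2), (n8, k=2).
Iteration 3: no outgoing edges from {n11,n19,n39,n8}; recursion stops.
SUM(k) = 0 + 1 + 1 + 2 + 2 + 2 + 2 = 10.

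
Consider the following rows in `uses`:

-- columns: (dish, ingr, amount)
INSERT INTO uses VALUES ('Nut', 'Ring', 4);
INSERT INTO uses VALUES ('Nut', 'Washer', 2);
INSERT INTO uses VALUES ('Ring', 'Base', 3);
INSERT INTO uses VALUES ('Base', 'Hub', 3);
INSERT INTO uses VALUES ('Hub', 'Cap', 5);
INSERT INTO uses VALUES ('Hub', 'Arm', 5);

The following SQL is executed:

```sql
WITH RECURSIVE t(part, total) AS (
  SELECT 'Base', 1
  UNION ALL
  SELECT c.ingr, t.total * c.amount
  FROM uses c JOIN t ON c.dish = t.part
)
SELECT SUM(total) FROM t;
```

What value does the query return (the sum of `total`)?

34

Base: (Base, total=1).
Iteration 1: components of {Base} -> Hub = 1*3 = 3.
Iteration 2: components of {Hub} -> Arm = 3*5 = 15, Cap = 3*5 = 15.
Iteration 3: no further components; recursion stops.
SUM(total) = 1 + 3 + 15 + 15 = 34.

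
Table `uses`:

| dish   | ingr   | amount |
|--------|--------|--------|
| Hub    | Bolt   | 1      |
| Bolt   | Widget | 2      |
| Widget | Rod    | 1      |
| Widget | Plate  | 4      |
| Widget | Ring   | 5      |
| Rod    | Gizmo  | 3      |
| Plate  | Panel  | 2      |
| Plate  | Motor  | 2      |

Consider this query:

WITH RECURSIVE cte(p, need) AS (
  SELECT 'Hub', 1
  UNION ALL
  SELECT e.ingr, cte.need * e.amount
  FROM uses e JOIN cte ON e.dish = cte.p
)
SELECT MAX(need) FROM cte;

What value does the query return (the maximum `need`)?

16

Base: (Hub, need=1).
Iteration 1: components of {Hub} -> Bolt = 1*1 = 1.
Iteration 2: components of {Bolt} -> Widget = 1*2 = 2.
Iteration 3: components of {Widget} -> Plate = 2*4 = 8, Ring = 2*5 = 10, Rod = 2*1 = 2.
Iteration 4: components of {Plate,Ring,Rod} -> Gizmo = 2*3 = 6, Motor = 8*2 = 16, Panel = 8*2 = 16.
Iteration 5: no further components; recursion stops.
need values: 1, 1, 2, 2, 8, 10, 6, 16, 16; the maximum is 16.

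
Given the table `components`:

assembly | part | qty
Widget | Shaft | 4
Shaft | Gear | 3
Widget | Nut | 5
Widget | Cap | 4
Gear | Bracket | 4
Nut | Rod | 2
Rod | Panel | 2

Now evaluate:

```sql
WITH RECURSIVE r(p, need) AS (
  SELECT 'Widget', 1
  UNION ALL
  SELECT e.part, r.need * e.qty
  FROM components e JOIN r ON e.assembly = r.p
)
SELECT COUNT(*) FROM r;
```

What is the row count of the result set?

Base: (Widget, need=1).
Iteration 1: components of {Widget} -> Cap = 1*4 = 4, Nut = 1*5 = 5, Shaft = 1*4 = 4.
Iteration 2: components of {Cap,Nut,Shaft} -> Gear = 4*3 = 12, Rod = 5*2 = 10.
Iteration 3: components of {Gear,Rod} -> Bracket = 12*4 = 48, Panel = 10*2 = 20.
Iteration 4: no further components; recursion stops.
Total rows emitted: 8.

8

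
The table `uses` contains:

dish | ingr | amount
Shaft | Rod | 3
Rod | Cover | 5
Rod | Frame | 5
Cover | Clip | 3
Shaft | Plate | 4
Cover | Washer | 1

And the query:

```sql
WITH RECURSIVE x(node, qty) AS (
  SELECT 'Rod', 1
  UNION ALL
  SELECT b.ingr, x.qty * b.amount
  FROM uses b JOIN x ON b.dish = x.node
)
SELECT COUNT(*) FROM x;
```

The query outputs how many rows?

Base: (Rod, qty=1).
Iteration 1: components of {Rod} -> Cover = 1*5 = 5, Frame = 1*5 = 5.
Iteration 2: components of {Cover,Frame} -> Clip = 5*3 = 15, Washer = 5*1 = 5.
Iteration 3: no further components; recursion stops.
Total rows emitted: 5.

5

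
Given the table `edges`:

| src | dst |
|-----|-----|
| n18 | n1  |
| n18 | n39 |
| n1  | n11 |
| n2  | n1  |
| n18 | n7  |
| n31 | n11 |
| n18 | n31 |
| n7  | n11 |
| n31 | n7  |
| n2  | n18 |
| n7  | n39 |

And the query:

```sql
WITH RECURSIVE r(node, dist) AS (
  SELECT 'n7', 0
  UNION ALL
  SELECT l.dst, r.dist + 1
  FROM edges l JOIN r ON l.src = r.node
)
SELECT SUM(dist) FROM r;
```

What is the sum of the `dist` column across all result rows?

2

Base: (n7, dist=0).
Iteration 1: edges from {n7} -> (n11, dist=1), (n39, dist=1).
Iteration 2: no outgoing edges from {n11,n39}; recursion stops.
SUM(dist) = 0 + 1 + 1 = 2.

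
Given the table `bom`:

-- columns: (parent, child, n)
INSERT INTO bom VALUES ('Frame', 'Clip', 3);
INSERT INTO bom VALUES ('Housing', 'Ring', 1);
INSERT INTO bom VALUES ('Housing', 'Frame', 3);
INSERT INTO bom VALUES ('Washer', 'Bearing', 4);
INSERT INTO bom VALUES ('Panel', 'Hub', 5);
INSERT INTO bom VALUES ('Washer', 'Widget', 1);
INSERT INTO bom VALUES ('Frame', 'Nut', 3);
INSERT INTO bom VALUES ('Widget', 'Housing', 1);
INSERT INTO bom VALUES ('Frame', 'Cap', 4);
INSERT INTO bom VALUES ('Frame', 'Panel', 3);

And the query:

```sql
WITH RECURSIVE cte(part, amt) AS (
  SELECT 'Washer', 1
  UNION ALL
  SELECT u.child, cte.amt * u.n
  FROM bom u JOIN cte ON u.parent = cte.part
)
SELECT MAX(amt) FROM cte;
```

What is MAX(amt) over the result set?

Base: (Washer, amt=1).
Iteration 1: components of {Washer} -> Bearing = 1*4 = 4, Widget = 1*1 = 1.
Iteration 2: components of {Bearing,Widget} -> Housing = 1*1 = 1.
Iteration 3: components of {Housing} -> Frame = 1*3 = 3, Ring = 1*1 = 1.
Iteration 4: components of {Frame,Ring} -> Cap = 3*4 = 12, Clip = 3*3 = 9, Nut = 3*3 = 9, Panel = 3*3 = 9.
Iteration 5: components of {Cap,Clip,Nut,Panel} -> Hub = 9*5 = 45.
Iteration 6: no further components; recursion stops.
amt values: 1, 1, 4, 1, 1, 3, 9, 12, 9, 9, 45; the maximum is 45.

45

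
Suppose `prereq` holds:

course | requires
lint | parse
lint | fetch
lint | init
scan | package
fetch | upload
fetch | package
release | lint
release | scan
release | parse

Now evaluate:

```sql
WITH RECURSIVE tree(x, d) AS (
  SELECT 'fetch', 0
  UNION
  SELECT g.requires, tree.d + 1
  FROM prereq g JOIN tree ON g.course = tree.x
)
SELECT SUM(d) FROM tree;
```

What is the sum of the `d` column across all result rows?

Base: (fetch, d=0).
Iteration 1: edges from {fetch} -> (package, d=1), (upload, d=1).
Iteration 2: no outgoing edges from {package,upload}; recursion stops.
SUM(d) = 0 + 1 + 1 = 2.

2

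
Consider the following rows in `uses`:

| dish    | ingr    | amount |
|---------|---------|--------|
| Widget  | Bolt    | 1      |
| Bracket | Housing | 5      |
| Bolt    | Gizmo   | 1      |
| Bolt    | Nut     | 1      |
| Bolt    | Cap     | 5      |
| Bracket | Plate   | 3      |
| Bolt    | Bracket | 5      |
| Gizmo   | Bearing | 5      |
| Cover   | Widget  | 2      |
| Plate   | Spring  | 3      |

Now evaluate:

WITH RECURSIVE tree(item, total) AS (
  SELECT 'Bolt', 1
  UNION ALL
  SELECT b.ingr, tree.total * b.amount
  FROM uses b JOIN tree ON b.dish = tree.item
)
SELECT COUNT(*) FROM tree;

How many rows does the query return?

9

Base: (Bolt, total=1).
Iteration 1: components of {Bolt} -> Bracket = 1*5 = 5, Cap = 1*5 = 5, Gizmo = 1*1 = 1, Nut = 1*1 = 1.
Iteration 2: components of {Bracket,Cap,Gizmo,Nut} -> Bearing = 1*5 = 5, Housing = 5*5 = 25, Plate = 5*3 = 15.
Iteration 3: components of {Bearing,Housing,Plate} -> Spring = 15*3 = 45.
Iteration 4: no further components; recursion stops.
Total rows emitted: 9.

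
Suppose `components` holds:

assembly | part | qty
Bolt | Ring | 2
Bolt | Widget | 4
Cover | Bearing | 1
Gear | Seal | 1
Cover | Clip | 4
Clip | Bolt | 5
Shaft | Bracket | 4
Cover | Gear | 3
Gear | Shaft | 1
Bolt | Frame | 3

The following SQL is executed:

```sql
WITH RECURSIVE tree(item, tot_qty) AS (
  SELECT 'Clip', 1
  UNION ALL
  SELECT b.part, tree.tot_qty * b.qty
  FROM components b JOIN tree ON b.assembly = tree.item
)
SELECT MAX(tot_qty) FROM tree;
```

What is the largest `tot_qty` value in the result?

Base: (Clip, tot_qty=1).
Iteration 1: components of {Clip} -> Bolt = 1*5 = 5.
Iteration 2: components of {Bolt} -> Frame = 5*3 = 15, Ring = 5*2 = 10, Widget = 5*4 = 20.
Iteration 3: no further components; recursion stops.
tot_qty values: 1, 5, 20, 15, 10; the maximum is 20.

20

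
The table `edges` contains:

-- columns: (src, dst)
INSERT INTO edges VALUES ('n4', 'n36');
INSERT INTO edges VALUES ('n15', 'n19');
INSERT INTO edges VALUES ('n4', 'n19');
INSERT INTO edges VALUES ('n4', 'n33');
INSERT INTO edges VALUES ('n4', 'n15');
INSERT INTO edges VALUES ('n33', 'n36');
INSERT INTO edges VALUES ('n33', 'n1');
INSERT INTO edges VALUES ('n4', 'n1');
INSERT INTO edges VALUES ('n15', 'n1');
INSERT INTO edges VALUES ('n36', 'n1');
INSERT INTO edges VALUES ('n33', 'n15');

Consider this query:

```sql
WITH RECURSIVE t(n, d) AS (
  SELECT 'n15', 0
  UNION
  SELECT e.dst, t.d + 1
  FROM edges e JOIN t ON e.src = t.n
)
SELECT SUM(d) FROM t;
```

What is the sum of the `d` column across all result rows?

2

Base: (n15, d=0).
Iteration 1: edges from {n15} -> (n1, d=1), (n19, d=1).
Iteration 2: no outgoing edges from {n1,n19}; recursion stops.
SUM(d) = 0 + 1 + 1 = 2.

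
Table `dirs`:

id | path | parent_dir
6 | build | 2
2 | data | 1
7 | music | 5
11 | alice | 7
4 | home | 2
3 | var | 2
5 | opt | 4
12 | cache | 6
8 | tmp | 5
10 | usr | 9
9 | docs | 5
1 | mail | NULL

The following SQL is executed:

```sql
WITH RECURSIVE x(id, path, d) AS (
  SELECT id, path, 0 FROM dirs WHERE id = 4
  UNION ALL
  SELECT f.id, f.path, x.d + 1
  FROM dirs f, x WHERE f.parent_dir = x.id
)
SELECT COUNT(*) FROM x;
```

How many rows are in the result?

Base: id=4 (home) at d 0.
Iteration 1: rows with parent_dir in {4} -> opt (id 5, d 1).
Iteration 2: rows with parent_dir in {5} -> music (id 7, d 2), tmp (id 8, d 2), docs (id 9, d 2).
Iteration 3: rows with parent_dir in {7,8,9} -> usr (id 10, d 3), alice (id 11, d 3).
Iteration 4: no rows with parent_dir in {10,11}; recursion stops.
Total rows emitted: 7.

7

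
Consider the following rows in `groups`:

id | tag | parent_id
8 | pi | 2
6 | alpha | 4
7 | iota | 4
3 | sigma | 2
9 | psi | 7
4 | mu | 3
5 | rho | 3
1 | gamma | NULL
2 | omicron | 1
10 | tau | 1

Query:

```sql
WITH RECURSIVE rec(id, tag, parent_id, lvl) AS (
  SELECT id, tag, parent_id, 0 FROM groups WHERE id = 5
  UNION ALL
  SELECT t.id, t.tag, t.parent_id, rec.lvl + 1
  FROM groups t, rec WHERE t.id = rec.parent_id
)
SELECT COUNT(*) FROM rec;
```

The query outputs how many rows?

Base: id=5 (rho), parent_id=3, lvl 0.
Iteration 1: join on id=3 -> sigma (id 3, parent_id=2, lvl 1).
Iteration 2: join on id=2 -> omicron (id 2, parent_id=1, lvl 2).
Iteration 3: join on id=1 -> gamma (id 1, parent_id=NULL, lvl 3).
Iteration 4: parent_id is NULL; no match; recursion stops.
Total rows emitted: 4.

4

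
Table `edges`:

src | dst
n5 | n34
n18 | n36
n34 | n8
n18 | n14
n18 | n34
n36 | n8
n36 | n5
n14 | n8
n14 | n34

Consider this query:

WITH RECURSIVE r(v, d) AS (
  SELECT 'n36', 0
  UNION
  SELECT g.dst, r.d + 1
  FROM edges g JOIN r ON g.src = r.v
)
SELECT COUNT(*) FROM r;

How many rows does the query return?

5

Base: (n36, d=0).
Iteration 1: edges from {n36} -> (n5, d=1), (n8, d=1).
Iteration 2: edges from {n5,n8} -> (n34, d=2).
Iteration 3: edges from {n34} -> (n8, d=3).
Iteration 4: no outgoing edges from {n8}; recursion stops.
Total rows emitted: 5.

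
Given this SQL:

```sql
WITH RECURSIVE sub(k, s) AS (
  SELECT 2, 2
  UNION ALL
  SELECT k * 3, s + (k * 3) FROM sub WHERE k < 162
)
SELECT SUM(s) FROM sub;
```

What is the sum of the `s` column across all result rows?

358

Base: k=2, s=2.
Iteration 1: 2 < 162 holds -> k = 2 * 3 = 6, s = 2 + 6 = 8.
Iteration 2: 6 < 162 holds -> k = 6 * 3 = 18, s = 8 + 18 = 26.
Iteration 3: 18 < 162 holds -> k = 18 * 3 = 54, s = 26 + 54 = 80.
Iteration 4: 54 < 162 holds -> k = 54 * 3 = 162, s = 80 + 162 = 242.
Iteration 5: 162 < 162 fails; recursion stops.
SUM(s) = 2 + 8 + 26 + 80 + 242 = 358.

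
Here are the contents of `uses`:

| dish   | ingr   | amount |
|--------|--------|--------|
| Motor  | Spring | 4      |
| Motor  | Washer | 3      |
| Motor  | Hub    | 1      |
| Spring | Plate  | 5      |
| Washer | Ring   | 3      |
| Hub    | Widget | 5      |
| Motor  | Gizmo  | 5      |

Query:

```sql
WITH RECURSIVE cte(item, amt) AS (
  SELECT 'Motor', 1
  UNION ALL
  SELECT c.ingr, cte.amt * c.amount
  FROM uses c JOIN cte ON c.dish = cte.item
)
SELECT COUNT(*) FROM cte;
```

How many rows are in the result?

8

Base: (Motor, amt=1).
Iteration 1: components of {Motor} -> Gizmo = 1*5 = 5, Hub = 1*1 = 1, Spring = 1*4 = 4, Washer = 1*3 = 3.
Iteration 2: components of {Gizmo,Hub,Spring,Washer} -> Plate = 4*5 = 20, Ring = 3*3 = 9, Widget = 1*5 = 5.
Iteration 3: no further components; recursion stops.
Total rows emitted: 8.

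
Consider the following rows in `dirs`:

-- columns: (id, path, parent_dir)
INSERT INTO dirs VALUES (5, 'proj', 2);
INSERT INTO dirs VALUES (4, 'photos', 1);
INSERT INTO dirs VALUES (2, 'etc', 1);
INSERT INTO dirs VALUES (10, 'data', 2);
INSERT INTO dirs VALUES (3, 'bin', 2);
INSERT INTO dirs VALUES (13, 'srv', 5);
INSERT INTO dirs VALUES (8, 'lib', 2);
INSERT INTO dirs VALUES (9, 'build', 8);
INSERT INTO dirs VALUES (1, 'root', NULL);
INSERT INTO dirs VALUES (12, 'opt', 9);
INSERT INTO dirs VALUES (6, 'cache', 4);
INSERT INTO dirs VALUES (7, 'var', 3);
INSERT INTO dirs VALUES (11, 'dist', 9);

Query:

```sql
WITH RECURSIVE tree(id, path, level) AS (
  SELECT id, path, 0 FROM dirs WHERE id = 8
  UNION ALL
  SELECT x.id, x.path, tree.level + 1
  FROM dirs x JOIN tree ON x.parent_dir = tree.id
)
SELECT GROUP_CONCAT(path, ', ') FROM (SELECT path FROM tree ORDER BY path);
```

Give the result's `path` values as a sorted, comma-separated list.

build, dist, lib, opt

Base: id=8 (lib) at level 0.
Iteration 1: rows with parent_dir in {8} -> build (id 9, level 1).
Iteration 2: rows with parent_dir in {9} -> dist (id 11, level 2), opt (id 12, level 2).
Iteration 3: no rows with parent_dir in {11,12}; recursion stops.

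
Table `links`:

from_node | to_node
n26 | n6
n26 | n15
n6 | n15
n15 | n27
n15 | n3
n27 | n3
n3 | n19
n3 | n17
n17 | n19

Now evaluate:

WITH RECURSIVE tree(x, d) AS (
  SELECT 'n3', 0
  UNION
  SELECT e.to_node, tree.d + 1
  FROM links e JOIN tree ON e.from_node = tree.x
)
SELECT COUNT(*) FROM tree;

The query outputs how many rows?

4

Base: (n3, d=0).
Iteration 1: edges from {n3} -> (n17, d=1), (n19, d=1).
Iteration 2: edges from {n17,n19} -> (n19, d=2).
Iteration 3: no outgoing edges from {n19}; recursion stops.
Total rows emitted: 4.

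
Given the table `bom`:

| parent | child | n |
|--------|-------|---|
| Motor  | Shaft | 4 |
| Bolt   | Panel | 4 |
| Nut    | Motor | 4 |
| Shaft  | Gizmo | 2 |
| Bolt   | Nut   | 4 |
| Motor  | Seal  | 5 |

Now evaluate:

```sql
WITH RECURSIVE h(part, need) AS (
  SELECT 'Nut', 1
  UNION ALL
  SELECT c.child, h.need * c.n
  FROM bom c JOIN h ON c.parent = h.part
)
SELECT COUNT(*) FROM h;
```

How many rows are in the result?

Base: (Nut, need=1).
Iteration 1: components of {Nut} -> Motor = 1*4 = 4.
Iteration 2: components of {Motor} -> Seal = 4*5 = 20, Shaft = 4*4 = 16.
Iteration 3: components of {Seal,Shaft} -> Gizmo = 16*2 = 32.
Iteration 4: no further components; recursion stops.
Total rows emitted: 5.

5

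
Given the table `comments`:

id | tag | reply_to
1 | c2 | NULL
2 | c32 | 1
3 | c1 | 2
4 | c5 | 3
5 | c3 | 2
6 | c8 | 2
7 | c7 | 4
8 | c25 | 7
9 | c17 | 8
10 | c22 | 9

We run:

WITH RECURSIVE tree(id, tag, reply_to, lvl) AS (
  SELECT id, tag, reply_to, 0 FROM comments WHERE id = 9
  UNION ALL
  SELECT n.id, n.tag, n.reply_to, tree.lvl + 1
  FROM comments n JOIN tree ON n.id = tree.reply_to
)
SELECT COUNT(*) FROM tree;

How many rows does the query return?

Base: id=9 (c17), reply_to=8, lvl 0.
Iteration 1: join on id=8 -> c25 (id 8, reply_to=7, lvl 1).
Iteration 2: join on id=7 -> c7 (id 7, reply_to=4, lvl 2).
Iteration 3: join on id=4 -> c5 (id 4, reply_to=3, lvl 3).
Iteration 4: join on id=3 -> c1 (id 3, reply_to=2, lvl 4).
Iteration 5: join on id=2 -> c32 (id 2, reply_to=1, lvl 5).
Iteration 6: join on id=1 -> c2 (id 1, reply_to=NULL, lvl 6).
Iteration 7: reply_to is NULL; no match; recursion stops.
Total rows emitted: 7.

7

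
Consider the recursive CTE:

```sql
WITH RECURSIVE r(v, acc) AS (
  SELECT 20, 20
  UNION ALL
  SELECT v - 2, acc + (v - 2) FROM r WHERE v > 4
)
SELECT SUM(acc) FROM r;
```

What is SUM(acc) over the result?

660

Base: v=20, acc=20.
Iteration 1: 20 > 4 holds -> v = 20 - 2 = 18, acc = 20 + 18 = 38.
Iteration 2: 18 > 4 holds -> v = 18 - 2 = 16, acc = 38 + 16 = 54.
Iteration 3: 16 > 4 holds -> v = 16 - 2 = 14, acc = 54 + 14 = 68.
Iteration 4: 14 > 4 holds -> v = 14 - 2 = 12, acc = 68 + 12 = 80.
Iteration 5: 12 > 4 holds -> v = 12 - 2 = 10, acc = 80 + 10 = 90.
Iteration 6: 10 > 4 holds -> v = 10 - 2 = 8, acc = 90 + 8 = 98.
Iteration 7: 8 > 4 holds -> v = 8 - 2 = 6, acc = 98 + 6 = 104.
Iteration 8: 6 > 4 holds -> v = 6 - 2 = 4, acc = 104 + 4 = 108.
Iteration 9: 4 > 4 fails; recursion stops.
SUM(acc) = 20 + 38 + 54 + 68 + 80 + 90 + 98 + 104 + 108 = 660.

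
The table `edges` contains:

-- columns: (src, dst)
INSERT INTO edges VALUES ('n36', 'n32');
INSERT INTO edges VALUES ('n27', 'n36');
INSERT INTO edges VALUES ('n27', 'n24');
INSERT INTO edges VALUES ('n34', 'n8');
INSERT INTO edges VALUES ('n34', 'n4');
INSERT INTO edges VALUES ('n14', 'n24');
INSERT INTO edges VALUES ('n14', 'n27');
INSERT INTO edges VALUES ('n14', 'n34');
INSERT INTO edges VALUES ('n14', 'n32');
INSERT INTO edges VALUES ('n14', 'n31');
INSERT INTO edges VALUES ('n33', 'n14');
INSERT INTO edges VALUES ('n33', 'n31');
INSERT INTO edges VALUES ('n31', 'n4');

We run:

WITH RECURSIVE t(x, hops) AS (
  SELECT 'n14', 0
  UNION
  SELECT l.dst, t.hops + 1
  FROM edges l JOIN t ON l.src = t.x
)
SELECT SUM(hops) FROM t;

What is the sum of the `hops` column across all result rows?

16

Base: (n14, hops=0).
Iteration 1: edges from {n14} -> (n24, hops=1), (n27, hops=1), (n31, hops=1), (n32, hops=1), (n34, hops=1).
Iteration 2: edges from {n24,n27,n31,n32,n34} -> (n24, hops=2), (n36, hops=2), (n4, hops=2), (n8, hops=2). [UNION drops 1 duplicate row(s)]
Iteration 3: edges from {n24,n36,n4,n8} -> (n32, hops=3).
Iteration 4: no outgoing edges from {n32}; recursion stops.
SUM(hops) = 0 + 1 + 1 + 1 + 1 + 1 + 2 + 2 + 2 + 2 + 3 = 16.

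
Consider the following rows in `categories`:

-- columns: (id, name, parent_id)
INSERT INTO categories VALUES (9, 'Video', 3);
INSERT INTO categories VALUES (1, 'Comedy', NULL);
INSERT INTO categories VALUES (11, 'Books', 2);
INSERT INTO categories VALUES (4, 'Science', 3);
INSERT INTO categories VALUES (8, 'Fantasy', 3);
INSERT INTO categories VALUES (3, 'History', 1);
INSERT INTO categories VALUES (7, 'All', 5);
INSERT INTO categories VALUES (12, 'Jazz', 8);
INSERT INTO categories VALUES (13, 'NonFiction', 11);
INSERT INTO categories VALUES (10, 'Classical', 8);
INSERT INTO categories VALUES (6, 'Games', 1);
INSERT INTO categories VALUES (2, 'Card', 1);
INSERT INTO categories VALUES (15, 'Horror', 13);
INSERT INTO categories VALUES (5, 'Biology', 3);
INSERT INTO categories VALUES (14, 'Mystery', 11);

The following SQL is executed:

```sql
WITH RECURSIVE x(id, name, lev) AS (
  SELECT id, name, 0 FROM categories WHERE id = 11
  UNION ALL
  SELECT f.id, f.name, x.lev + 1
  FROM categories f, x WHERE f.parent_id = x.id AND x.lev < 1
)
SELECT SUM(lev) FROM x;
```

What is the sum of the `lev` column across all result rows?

Base: id=11 (Books) at lev 0.
Iteration 1: rows with parent_id in {11} -> NonFiction (id 13, lev 1), Mystery (id 14, lev 1).
Iteration 2: lev < 1 fails for all current rows; recursion stops.
SUM(lev) = 0 + 1 + 1 = 2.

2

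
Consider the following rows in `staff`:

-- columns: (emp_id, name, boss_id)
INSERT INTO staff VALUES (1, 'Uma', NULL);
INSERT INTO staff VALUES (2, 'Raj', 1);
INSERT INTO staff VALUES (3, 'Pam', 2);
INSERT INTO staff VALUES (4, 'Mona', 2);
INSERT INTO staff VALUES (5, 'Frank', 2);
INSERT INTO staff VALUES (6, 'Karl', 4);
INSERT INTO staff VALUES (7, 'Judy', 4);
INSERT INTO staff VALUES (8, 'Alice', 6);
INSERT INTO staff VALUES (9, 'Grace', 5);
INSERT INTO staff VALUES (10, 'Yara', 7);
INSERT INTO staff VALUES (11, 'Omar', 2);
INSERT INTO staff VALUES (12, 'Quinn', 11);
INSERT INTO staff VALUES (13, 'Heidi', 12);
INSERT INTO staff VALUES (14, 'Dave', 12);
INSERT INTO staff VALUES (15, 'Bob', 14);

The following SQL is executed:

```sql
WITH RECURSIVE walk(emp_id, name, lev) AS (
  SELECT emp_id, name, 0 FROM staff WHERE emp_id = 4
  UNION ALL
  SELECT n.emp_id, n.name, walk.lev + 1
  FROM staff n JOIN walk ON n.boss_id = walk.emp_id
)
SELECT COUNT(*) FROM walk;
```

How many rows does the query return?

Base: emp_id=4 (Mona) at lev 0.
Iteration 1: rows with boss_id in {4} -> Karl (id 6, lev 1), Judy (id 7, lev 1).
Iteration 2: rows with boss_id in {6,7} -> Alice (id 8, lev 2), Yara (id 10, lev 2).
Iteration 3: no rows with boss_id in {8,10}; recursion stops.
Total rows emitted: 5.

5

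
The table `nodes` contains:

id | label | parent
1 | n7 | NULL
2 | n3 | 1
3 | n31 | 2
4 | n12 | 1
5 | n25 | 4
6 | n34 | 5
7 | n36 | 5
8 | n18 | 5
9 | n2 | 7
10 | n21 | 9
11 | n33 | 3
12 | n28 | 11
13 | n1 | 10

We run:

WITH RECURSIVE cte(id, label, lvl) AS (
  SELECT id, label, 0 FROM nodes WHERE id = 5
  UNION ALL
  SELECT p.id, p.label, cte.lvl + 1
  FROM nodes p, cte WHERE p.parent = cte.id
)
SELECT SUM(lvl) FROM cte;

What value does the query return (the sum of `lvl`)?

Base: id=5 (n25) at lvl 0.
Iteration 1: rows with parent in {5} -> n34 (id 6, lvl 1), n36 (id 7, lvl 1), n18 (id 8, lvl 1).
Iteration 2: rows with parent in {6,7,8} -> n2 (id 9, lvl 2).
Iteration 3: rows with parent in {9} -> n21 (id 10, lvl 3).
Iteration 4: rows with parent in {10} -> n1 (id 13, lvl 4).
Iteration 5: no rows with parent in {13}; recursion stops.
SUM(lvl) = 0 + 1 + 1 + 1 + 2 + 3 + 4 = 12.

12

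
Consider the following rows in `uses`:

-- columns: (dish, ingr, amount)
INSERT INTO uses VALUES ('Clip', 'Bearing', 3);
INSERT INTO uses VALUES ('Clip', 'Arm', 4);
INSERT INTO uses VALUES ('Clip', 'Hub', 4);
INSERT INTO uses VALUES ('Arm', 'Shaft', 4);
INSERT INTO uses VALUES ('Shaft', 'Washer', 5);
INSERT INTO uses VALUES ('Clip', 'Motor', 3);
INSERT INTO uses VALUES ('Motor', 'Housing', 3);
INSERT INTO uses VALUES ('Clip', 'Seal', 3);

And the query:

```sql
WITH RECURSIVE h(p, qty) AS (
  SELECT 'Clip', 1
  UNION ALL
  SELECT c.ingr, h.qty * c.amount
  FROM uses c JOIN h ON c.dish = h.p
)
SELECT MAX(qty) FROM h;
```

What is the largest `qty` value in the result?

80

Base: (Clip, qty=1).
Iteration 1: components of {Clip} -> Arm = 1*4 = 4, Bearing = 1*3 = 3, Hub = 1*4 = 4, Motor = 1*3 = 3, Seal = 1*3 = 3.
Iteration 2: components of {Arm,Bearing,Hub,Motor,Seal} -> Housing = 3*3 = 9, Shaft = 4*4 = 16.
Iteration 3: components of {Housing,Shaft} -> Washer = 16*5 = 80.
Iteration 4: no further components; recursion stops.
qty values: 1, 3, 4, 4, 3, 3, 16, 9, 80; the maximum is 80.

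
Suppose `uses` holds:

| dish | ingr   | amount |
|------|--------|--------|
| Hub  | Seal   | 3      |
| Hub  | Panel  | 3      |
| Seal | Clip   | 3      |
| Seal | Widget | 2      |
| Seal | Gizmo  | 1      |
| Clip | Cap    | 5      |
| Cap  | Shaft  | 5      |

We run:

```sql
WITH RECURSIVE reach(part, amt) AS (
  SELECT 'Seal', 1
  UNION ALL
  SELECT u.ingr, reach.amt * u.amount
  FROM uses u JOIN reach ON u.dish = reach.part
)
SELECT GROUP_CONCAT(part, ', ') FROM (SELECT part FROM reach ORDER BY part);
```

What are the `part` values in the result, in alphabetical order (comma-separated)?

Cap, Clip, Gizmo, Seal, Shaft, Widget

Base: (Seal, amt=1).
Iteration 1: components of {Seal} -> Clip = 1*3 = 3, Gizmo = 1*1 = 1, Widget = 1*2 = 2.
Iteration 2: components of {Clip,Gizmo,Widget} -> Cap = 3*5 = 15.
Iteration 3: components of {Cap} -> Shaft = 15*5 = 75.
Iteration 4: no further components; recursion stops.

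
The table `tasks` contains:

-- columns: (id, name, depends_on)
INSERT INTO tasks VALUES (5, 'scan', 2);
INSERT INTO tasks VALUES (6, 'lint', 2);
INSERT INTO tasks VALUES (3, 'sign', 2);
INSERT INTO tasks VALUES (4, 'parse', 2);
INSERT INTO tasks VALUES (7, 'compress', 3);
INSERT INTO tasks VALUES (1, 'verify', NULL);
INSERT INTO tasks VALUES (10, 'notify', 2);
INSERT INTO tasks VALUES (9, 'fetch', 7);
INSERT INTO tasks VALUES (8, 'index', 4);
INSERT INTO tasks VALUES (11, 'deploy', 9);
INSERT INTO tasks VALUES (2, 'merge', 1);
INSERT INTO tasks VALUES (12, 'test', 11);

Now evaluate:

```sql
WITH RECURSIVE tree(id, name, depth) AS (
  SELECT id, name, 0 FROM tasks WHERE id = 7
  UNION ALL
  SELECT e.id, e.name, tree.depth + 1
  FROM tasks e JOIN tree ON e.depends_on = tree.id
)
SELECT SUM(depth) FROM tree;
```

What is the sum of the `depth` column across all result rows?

Base: id=7 (compress) at depth 0.
Iteration 1: rows with depends_on in {7} -> fetch (id 9, depth 1).
Iteration 2: rows with depends_on in {9} -> deploy (id 11, depth 2).
Iteration 3: rows with depends_on in {11} -> test (id 12, depth 3).
Iteration 4: no rows with depends_on in {12}; recursion stops.
SUM(depth) = 0 + 1 + 2 + 3 = 6.

6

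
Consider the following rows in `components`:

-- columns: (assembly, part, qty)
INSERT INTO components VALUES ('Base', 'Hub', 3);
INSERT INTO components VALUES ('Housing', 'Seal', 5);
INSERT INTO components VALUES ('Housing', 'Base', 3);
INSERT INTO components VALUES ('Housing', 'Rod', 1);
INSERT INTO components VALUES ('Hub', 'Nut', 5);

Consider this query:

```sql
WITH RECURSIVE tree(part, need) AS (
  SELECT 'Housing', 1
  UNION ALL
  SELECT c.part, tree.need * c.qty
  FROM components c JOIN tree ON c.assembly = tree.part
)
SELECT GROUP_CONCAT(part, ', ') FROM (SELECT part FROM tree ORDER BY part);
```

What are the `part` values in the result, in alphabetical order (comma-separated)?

Base: (Housing, need=1).
Iteration 1: components of {Housing} -> Base = 1*3 = 3, Rod = 1*1 = 1, Seal = 1*5 = 5.
Iteration 2: components of {Base,Rod,Seal} -> Hub = 3*3 = 9.
Iteration 3: components of {Hub} -> Nut = 9*5 = 45.
Iteration 4: no further components; recursion stops.

Base, Housing, Hub, Nut, Rod, Seal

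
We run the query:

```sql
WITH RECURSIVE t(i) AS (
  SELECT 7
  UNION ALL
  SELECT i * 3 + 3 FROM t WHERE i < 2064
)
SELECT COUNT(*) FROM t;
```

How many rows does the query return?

Base: i=7.
Iteration 1: 7 < 2064 holds -> i = 7 * 3 + 3 = 24.
Iteration 2: 24 < 2064 holds -> i = 24 * 3 + 3 = 75.
Iteration 3: 75 < 2064 holds -> i = 75 * 3 + 3 = 228.
Iteration 4: 228 < 2064 holds -> i = 228 * 3 + 3 = 687.
Iteration 5: 687 < 2064 holds -> i = 687 * 3 + 3 = 2064.
Iteration 6: 2064 < 2064 fails; recursion stops.
Total rows emitted: 6.

6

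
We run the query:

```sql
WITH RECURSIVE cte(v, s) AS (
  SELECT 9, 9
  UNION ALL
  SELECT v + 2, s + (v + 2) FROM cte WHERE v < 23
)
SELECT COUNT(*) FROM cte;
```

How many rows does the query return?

Base: v=9, s=9.
Iteration 1: 9 < 23 holds -> v = 9 + 2 = 11, s = 9 + 11 = 20.
Iteration 2: 11 < 23 holds -> v = 11 + 2 = 13, s = 20 + 13 = 33.
Iteration 3: 13 < 23 holds -> v = 13 + 2 = 15, s = 33 + 15 = 48.
Iteration 4: 15 < 23 holds -> v = 15 + 2 = 17, s = 48 + 17 = 65.
Iteration 5: 17 < 23 holds -> v = 17 + 2 = 19, s = 65 + 19 = 84.
Iteration 6: 19 < 23 holds -> v = 19 + 2 = 21, s = 84 + 21 = 105.
Iteration 7: 21 < 23 holds -> v = 21 + 2 = 23, s = 105 + 23 = 128.
Iteration 8: 23 < 23 fails; recursion stops.
Total rows emitted: 8.

8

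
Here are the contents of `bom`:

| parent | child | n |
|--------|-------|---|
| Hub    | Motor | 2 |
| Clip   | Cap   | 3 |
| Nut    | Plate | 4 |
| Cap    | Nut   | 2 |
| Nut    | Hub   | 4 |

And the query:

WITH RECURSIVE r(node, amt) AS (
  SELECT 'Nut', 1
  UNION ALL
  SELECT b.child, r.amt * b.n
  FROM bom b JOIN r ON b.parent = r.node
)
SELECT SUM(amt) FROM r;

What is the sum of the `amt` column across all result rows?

Base: (Nut, amt=1).
Iteration 1: components of {Nut} -> Hub = 1*4 = 4, Plate = 1*4 = 4.
Iteration 2: components of {Hub,Plate} -> Motor = 4*2 = 8.
Iteration 3: no further components; recursion stops.
SUM(amt) = 1 + 4 + 4 + 8 = 17.

17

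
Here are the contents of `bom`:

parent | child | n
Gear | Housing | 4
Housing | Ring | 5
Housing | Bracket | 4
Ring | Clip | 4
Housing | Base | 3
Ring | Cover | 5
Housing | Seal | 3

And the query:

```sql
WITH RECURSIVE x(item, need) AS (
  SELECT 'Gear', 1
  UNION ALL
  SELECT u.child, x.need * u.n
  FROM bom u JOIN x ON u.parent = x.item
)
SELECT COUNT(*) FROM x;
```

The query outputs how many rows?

Base: (Gear, need=1).
Iteration 1: components of {Gear} -> Housing = 1*4 = 4.
Iteration 2: components of {Housing} -> Base = 4*3 = 12, Bracket = 4*4 = 16, Ring = 4*5 = 20, Seal = 4*3 = 12.
Iteration 3: components of {Base,Bracket,Ring,Seal} -> Clip = 20*4 = 80, Cover = 20*5 = 100.
Iteration 4: no further components; recursion stops.
Total rows emitted: 8.

8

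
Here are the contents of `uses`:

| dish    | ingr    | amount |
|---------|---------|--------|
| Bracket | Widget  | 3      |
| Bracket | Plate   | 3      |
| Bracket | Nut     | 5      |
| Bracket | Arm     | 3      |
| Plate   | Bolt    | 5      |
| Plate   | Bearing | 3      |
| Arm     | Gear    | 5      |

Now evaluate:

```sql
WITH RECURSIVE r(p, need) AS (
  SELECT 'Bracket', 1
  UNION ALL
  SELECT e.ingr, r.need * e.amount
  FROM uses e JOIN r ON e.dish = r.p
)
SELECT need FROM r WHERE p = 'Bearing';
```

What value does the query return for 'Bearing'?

9

Base: (Bracket, need=1).
Iteration 1: components of {Bracket} -> Arm = 1*3 = 3, Nut = 1*5 = 5, Plate = 1*3 = 3, Widget = 1*3 = 3.
Iteration 2: components of {Arm,Nut,Plate,Widget} -> Bearing = 3*3 = 9, Bolt = 3*5 = 15, Gear = 3*5 = 15.
Iteration 3: no further components; recursion stops.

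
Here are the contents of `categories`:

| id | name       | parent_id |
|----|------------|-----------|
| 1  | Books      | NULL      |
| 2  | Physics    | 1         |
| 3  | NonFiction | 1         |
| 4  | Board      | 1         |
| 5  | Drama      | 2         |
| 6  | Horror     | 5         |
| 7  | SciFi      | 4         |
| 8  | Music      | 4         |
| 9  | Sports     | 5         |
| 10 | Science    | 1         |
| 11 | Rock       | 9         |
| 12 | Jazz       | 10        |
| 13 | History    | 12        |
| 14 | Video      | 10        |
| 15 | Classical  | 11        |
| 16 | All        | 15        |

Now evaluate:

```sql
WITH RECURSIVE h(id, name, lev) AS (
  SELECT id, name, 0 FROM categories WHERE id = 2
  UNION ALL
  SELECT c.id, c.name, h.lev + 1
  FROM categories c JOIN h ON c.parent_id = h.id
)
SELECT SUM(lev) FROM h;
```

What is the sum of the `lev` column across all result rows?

Base: id=2 (Physics) at lev 0.
Iteration 1: rows with parent_id in {2} -> Drama (id 5, lev 1).
Iteration 2: rows with parent_id in {5} -> Horror (id 6, lev 2), Sports (id 9, lev 2).
Iteration 3: rows with parent_id in {6,9} -> Rock (id 11, lev 3).
Iteration 4: rows with parent_id in {11} -> Classical (id 15, lev 4).
Iteration 5: rows with parent_id in {15} -> All (id 16, lev 5).
Iteration 6: no rows with parent_id in {16}; recursion stops.
SUM(lev) = 0 + 1 + 2 + 2 + 3 + 4 + 5 = 17.

17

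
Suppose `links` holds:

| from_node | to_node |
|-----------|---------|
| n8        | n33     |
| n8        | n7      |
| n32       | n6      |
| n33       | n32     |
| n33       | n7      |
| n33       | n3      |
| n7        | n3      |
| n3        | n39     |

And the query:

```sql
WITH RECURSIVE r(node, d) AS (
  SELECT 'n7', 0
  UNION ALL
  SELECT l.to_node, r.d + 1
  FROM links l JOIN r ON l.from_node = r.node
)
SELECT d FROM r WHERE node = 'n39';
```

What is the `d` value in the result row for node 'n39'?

2

Base: (n7, d=0).
Iteration 1: edges from {n7} -> (n3, d=1).
Iteration 2: edges from {n3} -> (n39, d=2).
Iteration 3: no outgoing edges from {n39}; recursion stops.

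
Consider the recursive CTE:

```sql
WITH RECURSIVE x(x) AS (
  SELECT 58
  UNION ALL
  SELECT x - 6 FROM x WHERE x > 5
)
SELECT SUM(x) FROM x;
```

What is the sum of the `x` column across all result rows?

Base: x=58.
Iteration 1: 58 > 5 holds -> x = 58 - 6 = 52.
Iteration 2: 52 > 5 holds -> x = 52 - 6 = 46.
Iteration 3: 46 > 5 holds -> x = 46 - 6 = 40.
Iteration 4: 40 > 5 holds -> x = 40 - 6 = 34.
Iteration 5: 34 > 5 holds -> x = 34 - 6 = 28.
Iteration 6: 28 > 5 holds -> x = 28 - 6 = 22.
Iteration 7: 22 > 5 holds -> x = 22 - 6 = 16.
Iteration 8: 16 > 5 holds -> x = 16 - 6 = 10.
Iteration 9: 10 > 5 holds -> x = 10 - 6 = 4.
Iteration 10: 4 > 5 fails; recursion stops.
SUM(x) = 58 + 52 + 46 + 40 + 34 + 28 + 22 + 16 + 10 + 4 = 310.

310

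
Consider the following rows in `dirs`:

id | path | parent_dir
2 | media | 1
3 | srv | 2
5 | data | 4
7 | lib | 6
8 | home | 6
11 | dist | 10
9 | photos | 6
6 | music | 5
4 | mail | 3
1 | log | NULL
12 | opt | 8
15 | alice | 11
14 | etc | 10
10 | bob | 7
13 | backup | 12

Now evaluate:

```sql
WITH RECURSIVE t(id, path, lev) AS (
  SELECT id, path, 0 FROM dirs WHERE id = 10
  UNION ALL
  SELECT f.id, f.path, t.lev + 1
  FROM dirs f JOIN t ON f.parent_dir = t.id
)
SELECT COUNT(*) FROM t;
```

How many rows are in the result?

Base: id=10 (bob) at lev 0.
Iteration 1: rows with parent_dir in {10} -> dist (id 11, lev 1), etc (id 14, lev 1).
Iteration 2: rows with parent_dir in {11,14} -> alice (id 15, lev 2).
Iteration 3: no rows with parent_dir in {15}; recursion stops.
Total rows emitted: 4.

4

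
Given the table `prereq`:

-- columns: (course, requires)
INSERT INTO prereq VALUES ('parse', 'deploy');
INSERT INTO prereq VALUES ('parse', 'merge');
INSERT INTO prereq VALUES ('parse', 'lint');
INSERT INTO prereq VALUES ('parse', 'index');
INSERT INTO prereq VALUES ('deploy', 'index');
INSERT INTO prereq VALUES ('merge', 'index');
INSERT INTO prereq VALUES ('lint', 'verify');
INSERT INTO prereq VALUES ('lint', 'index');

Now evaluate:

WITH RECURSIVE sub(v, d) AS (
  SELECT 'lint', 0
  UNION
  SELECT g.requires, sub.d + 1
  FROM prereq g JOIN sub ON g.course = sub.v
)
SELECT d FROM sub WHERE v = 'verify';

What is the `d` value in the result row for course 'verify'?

Base: (lint, d=0).
Iteration 1: edges from {lint} -> (index, d=1), (verify, d=1).
Iteration 2: no outgoing edges from {index,verify}; recursion stops.

1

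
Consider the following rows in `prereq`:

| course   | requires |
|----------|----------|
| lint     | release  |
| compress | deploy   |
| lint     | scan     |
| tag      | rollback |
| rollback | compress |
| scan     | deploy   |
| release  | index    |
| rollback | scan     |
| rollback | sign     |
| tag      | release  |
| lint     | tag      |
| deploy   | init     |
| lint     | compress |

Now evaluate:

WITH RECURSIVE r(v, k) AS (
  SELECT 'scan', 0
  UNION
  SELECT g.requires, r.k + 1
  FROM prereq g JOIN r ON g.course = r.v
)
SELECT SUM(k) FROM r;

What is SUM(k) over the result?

3

Base: (scan, k=0).
Iteration 1: edges from {scan} -> (deploy, k=1).
Iteration 2: edges from {deploy} -> (init, k=2).
Iteration 3: no outgoing edges from {init}; recursion stops.
SUM(k) = 0 + 1 + 2 = 3.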